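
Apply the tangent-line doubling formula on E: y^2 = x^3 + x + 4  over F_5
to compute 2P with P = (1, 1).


Doubling: s = (3 x1^2 + a) / (2 y1)
s = (3*1^2 + 1) / (2*1) mod 5 = 2
x3 = s^2 - 2 x1 mod 5 = 2^2 - 2*1 = 2
y3 = s (x1 - x3) - y1 mod 5 = 2 * (1 - 2) - 1 = 2

2P = (2, 2)


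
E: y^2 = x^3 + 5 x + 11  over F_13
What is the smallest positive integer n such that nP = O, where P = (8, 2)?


Compute successive multiples of P until we hit O:
  1P = (8, 2)
  2P = (7, 5)
  3P = (7, 8)
  4P = (8, 11)
  5P = O

ord(P) = 5


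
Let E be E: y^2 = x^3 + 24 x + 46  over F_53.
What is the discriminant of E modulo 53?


4 a^3 + 27 b^2 = 4*24^3 + 27*46^2 = 55296 + 57132 = 112428
Delta = -16 * (112428) = -1798848
Delta mod 53 = 25

Delta = 25 (mod 53)


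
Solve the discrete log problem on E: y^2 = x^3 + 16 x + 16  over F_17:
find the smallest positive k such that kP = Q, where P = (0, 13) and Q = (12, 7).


Enumerate multiples of P until we hit Q = (12, 7):
  1P = (0, 13)
  2P = (4, 12)
  3P = (12, 7)
Match found at i = 3.

k = 3


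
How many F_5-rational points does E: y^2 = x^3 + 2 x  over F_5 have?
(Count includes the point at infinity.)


For each x in F_5, count y with y^2 = x^3 + 2 x + 0 mod 5:
  x = 0: RHS = 0, y in [0]  -> 1 point(s)
Affine points: 1. Add the point at infinity: total = 2.

#E(F_5) = 2


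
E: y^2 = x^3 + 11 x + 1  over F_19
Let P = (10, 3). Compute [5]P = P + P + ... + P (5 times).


k = 5 = 101_2 (binary, LSB first: 101)
Double-and-add from P = (10, 3):
  bit 0 = 1: acc = O + (10, 3) = (10, 3)
  bit 1 = 0: acc unchanged = (10, 3)
  bit 2 = 1: acc = (10, 3) + (13, 17) = (3, 17)

5P = (3, 17)


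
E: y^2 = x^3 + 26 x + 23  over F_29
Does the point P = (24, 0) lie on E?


Check whether y^2 = x^3 + 26 x + 23 (mod 29) for (x, y) = (24, 0).
LHS: y^2 = 0^2 mod 29 = 0
RHS: x^3 + 26 x + 23 = 24^3 + 26*24 + 23 mod 29 = 0
LHS = RHS

Yes, on the curve


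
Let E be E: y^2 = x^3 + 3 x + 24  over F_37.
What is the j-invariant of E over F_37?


Delta = -16(4 a^3 + 27 b^2) mod 37 = 4
-1728 * (4 a)^3 = -1728 * (4*3)^3 mod 37 = 27
j = 27 * 4^(-1) mod 37 = 16

j = 16 (mod 37)


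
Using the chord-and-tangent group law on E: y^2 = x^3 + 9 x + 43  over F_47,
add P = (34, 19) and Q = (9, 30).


P != Q, so use the chord formula.
s = (y2 - y1) / (x2 - x1) = (11) / (22) mod 47 = 24
x3 = s^2 - x1 - x2 mod 47 = 24^2 - 34 - 9 = 16
y3 = s (x1 - x3) - y1 mod 47 = 24 * (34 - 16) - 19 = 37

P + Q = (16, 37)


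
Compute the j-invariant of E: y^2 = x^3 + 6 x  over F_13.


Delta = -16(4 a^3 + 27 b^2) mod 13 = 8
-1728 * (4 a)^3 = -1728 * (4*6)^3 mod 13 = 5
j = 5 * 8^(-1) mod 13 = 12

j = 12 (mod 13)


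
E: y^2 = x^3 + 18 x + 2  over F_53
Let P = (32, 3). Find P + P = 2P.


Doubling: s = (3 x1^2 + a) / (2 y1)
s = (3*32^2 + 18) / (2*3) mod 53 = 38
x3 = s^2 - 2 x1 mod 53 = 38^2 - 2*32 = 2
y3 = s (x1 - x3) - y1 mod 53 = 38 * (32 - 2) - 3 = 24

2P = (2, 24)


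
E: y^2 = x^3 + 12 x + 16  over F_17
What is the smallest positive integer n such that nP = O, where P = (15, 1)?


Compute successive multiples of P until we hit O:
  1P = (15, 1)
  2P = (12, 1)
  3P = (7, 16)
  4P = (11, 0)
  5P = (7, 1)
  6P = (12, 16)
  7P = (15, 16)
  8P = O

ord(P) = 8


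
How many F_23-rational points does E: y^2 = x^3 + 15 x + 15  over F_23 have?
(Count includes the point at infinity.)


For each x in F_23, count y with y^2 = x^3 + 15 x + 15 mod 23:
  x = 1: RHS = 8, y in [10, 13]  -> 2 point(s)
  x = 3: RHS = 18, y in [8, 15]  -> 2 point(s)
  x = 4: RHS = 1, y in [1, 22]  -> 2 point(s)
  x = 5: RHS = 8, y in [10, 13]  -> 2 point(s)
  x = 7: RHS = 3, y in [7, 16]  -> 2 point(s)
  x = 8: RHS = 3, y in [7, 16]  -> 2 point(s)
  x = 11: RHS = 16, y in [4, 19]  -> 2 point(s)
  x = 14: RHS = 2, y in [5, 18]  -> 2 point(s)
  x = 15: RHS = 4, y in [2, 21]  -> 2 point(s)
  x = 16: RHS = 4, y in [2, 21]  -> 2 point(s)
  x = 17: RHS = 8, y in [10, 13]  -> 2 point(s)
  x = 19: RHS = 6, y in [11, 12]  -> 2 point(s)
  x = 20: RHS = 12, y in [9, 14]  -> 2 point(s)
  x = 21: RHS = 0, y in [0]  -> 1 point(s)
Affine points: 27. Add the point at infinity: total = 28.

#E(F_23) = 28


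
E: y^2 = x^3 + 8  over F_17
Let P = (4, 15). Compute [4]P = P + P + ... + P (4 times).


k = 4 = 100_2 (binary, LSB first: 001)
Double-and-add from P = (4, 15):
  bit 0 = 0: acc unchanged = O
  bit 1 = 0: acc unchanged = O
  bit 2 = 1: acc = O + (0, 12) = (0, 12)

4P = (0, 12)


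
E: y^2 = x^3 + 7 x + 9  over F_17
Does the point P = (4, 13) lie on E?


Check whether y^2 = x^3 + 7 x + 9 (mod 17) for (x, y) = (4, 13).
LHS: y^2 = 13^2 mod 17 = 16
RHS: x^3 + 7 x + 9 = 4^3 + 7*4 + 9 mod 17 = 16
LHS = RHS

Yes, on the curve


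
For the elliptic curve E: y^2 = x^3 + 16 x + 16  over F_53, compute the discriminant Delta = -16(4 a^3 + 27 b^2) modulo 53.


4 a^3 + 27 b^2 = 4*16^3 + 27*16^2 = 16384 + 6912 = 23296
Delta = -16 * (23296) = -372736
Delta mod 53 = 13

Delta = 13 (mod 53)


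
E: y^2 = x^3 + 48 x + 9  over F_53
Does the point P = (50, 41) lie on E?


Check whether y^2 = x^3 + 48 x + 9 (mod 53) for (x, y) = (50, 41).
LHS: y^2 = 41^2 mod 53 = 38
RHS: x^3 + 48 x + 9 = 50^3 + 48*50 + 9 mod 53 = 50
LHS != RHS

No, not on the curve


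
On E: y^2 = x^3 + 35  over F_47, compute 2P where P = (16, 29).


Doubling: s = (3 x1^2 + a) / (2 y1)
s = (3*16^2 + 0) / (2*29) mod 47 = 10
x3 = s^2 - 2 x1 mod 47 = 10^2 - 2*16 = 21
y3 = s (x1 - x3) - y1 mod 47 = 10 * (16 - 21) - 29 = 15

2P = (21, 15)


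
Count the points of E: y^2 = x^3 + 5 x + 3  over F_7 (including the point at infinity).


For each x in F_7, count y with y^2 = x^3 + 5 x + 3 mod 7:
  x = 1: RHS = 2, y in [3, 4]  -> 2 point(s)
  x = 2: RHS = 0, y in [0]  -> 1 point(s)
  x = 6: RHS = 4, y in [2, 5]  -> 2 point(s)
Affine points: 5. Add the point at infinity: total = 6.

#E(F_7) = 6


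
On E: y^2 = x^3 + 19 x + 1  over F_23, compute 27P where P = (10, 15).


k = 27 = 11011_2 (binary, LSB first: 11011)
Double-and-add from P = (10, 15):
  bit 0 = 1: acc = O + (10, 15) = (10, 15)
  bit 1 = 1: acc = (10, 15) + (6, 3) = (16, 13)
  bit 2 = 0: acc unchanged = (16, 13)
  bit 3 = 1: acc = (16, 13) + (17, 19) = (3, 19)
  bit 4 = 1: acc = (3, 19) + (20, 20) = (16, 10)

27P = (16, 10)


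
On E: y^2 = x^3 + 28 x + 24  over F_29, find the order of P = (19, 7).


Compute successive multiples of P until we hit O:
  1P = (19, 7)
  2P = (25, 14)
  3P = (21, 10)
  4P = (13, 2)
  5P = (13, 27)
  6P = (21, 19)
  7P = (25, 15)
  8P = (19, 22)
  ... (continuing to 9P)
  9P = O

ord(P) = 9


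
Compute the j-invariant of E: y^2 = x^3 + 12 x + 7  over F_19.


Delta = -16(4 a^3 + 27 b^2) mod 19 = 5
-1728 * (4 a)^3 = -1728 * (4*12)^3 mod 19 = 12
j = 12 * 5^(-1) mod 19 = 10

j = 10 (mod 19)


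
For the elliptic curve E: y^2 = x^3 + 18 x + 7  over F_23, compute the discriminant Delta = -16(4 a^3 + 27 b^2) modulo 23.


4 a^3 + 27 b^2 = 4*18^3 + 27*7^2 = 23328 + 1323 = 24651
Delta = -16 * (24651) = -394416
Delta mod 23 = 11

Delta = 11 (mod 23)


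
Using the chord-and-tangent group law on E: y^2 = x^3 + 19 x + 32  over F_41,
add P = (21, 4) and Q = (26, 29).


P != Q, so use the chord formula.
s = (y2 - y1) / (x2 - x1) = (25) / (5) mod 41 = 5
x3 = s^2 - x1 - x2 mod 41 = 5^2 - 21 - 26 = 19
y3 = s (x1 - x3) - y1 mod 41 = 5 * (21 - 19) - 4 = 6

P + Q = (19, 6)


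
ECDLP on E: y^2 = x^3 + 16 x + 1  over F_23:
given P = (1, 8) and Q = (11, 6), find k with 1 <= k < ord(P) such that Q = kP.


Enumerate multiples of P until we hit Q = (11, 6):
  1P = (1, 8)
  2P = (11, 6)
Match found at i = 2.

k = 2


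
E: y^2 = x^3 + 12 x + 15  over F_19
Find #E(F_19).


For each x in F_19, count y with y^2 = x^3 + 12 x + 15 mod 19:
  x = 1: RHS = 9, y in [3, 16]  -> 2 point(s)
  x = 2: RHS = 9, y in [3, 16]  -> 2 point(s)
  x = 7: RHS = 5, y in [9, 10]  -> 2 point(s)
  x = 9: RHS = 16, y in [4, 15]  -> 2 point(s)
  x = 12: RHS = 6, y in [5, 14]  -> 2 point(s)
  x = 14: RHS = 1, y in [1, 18]  -> 2 point(s)
  x = 15: RHS = 17, y in [6, 13]  -> 2 point(s)
  x = 16: RHS = 9, y in [3, 16]  -> 2 point(s)
Affine points: 16. Add the point at infinity: total = 17.

#E(F_19) = 17


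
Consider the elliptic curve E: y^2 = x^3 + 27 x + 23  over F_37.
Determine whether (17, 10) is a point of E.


Check whether y^2 = x^3 + 27 x + 23 (mod 37) for (x, y) = (17, 10).
LHS: y^2 = 10^2 mod 37 = 26
RHS: x^3 + 27 x + 23 = 17^3 + 27*17 + 23 mod 37 = 30
LHS != RHS

No, not on the curve


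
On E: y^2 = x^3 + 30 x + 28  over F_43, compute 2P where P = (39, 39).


Doubling: s = (3 x1^2 + a) / (2 y1)
s = (3*39^2 + 30) / (2*39) mod 43 = 1
x3 = s^2 - 2 x1 mod 43 = 1^2 - 2*39 = 9
y3 = s (x1 - x3) - y1 mod 43 = 1 * (39 - 9) - 39 = 34

2P = (9, 34)


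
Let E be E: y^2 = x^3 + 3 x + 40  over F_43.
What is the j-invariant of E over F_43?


Delta = -16(4 a^3 + 27 b^2) mod 43 = 17
-1728 * (4 a)^3 = -1728 * (4*3)^3 mod 43 = 22
j = 22 * 17^(-1) mod 43 = 19

j = 19 (mod 43)


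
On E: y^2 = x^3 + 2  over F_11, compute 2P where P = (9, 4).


k = 2 = 10_2 (binary, LSB first: 01)
Double-and-add from P = (9, 4):
  bit 0 = 0: acc unchanged = O
  bit 1 = 1: acc = O + (9, 7) = (9, 7)

2P = (9, 7)


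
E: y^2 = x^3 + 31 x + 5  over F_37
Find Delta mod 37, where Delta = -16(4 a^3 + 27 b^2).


4 a^3 + 27 b^2 = 4*31^3 + 27*5^2 = 119164 + 675 = 119839
Delta = -16 * (119839) = -1917424
Delta mod 37 = 27

Delta = 27 (mod 37)


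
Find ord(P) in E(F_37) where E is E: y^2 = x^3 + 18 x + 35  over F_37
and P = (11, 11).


Compute successive multiples of P until we hit O:
  1P = (11, 11)
  2P = (6, 10)
  3P = (23, 31)
  4P = (14, 21)
  5P = (19, 24)
  6P = (16, 4)
  7P = (9, 1)
  8P = (5, 19)
  ... (continuing to 40P)
  40P = O

ord(P) = 40


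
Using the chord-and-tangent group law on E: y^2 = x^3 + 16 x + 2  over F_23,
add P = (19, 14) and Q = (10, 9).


P != Q, so use the chord formula.
s = (y2 - y1) / (x2 - x1) = (18) / (14) mod 23 = 21
x3 = s^2 - x1 - x2 mod 23 = 21^2 - 19 - 10 = 21
y3 = s (x1 - x3) - y1 mod 23 = 21 * (19 - 21) - 14 = 13

P + Q = (21, 13)


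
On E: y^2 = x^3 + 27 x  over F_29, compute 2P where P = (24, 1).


Doubling: s = (3 x1^2 + a) / (2 y1)
s = (3*24^2 + 27) / (2*1) mod 29 = 22
x3 = s^2 - 2 x1 mod 29 = 22^2 - 2*24 = 1
y3 = s (x1 - x3) - y1 mod 29 = 22 * (24 - 1) - 1 = 12

2P = (1, 12)


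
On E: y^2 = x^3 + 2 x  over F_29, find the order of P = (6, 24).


Compute successive multiples of P until we hit O:
  1P = (6, 24)
  2P = (22, 7)
  3P = (7, 26)
  4P = (20, 6)
  5P = (23, 2)
  6P = (9, 14)
  7P = (9, 15)
  8P = (23, 27)
  ... (continuing to 13P)
  13P = O

ord(P) = 13


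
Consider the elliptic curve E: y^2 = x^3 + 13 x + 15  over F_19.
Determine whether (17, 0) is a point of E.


Check whether y^2 = x^3 + 13 x + 15 (mod 19) for (x, y) = (17, 0).
LHS: y^2 = 0^2 mod 19 = 0
RHS: x^3 + 13 x + 15 = 17^3 + 13*17 + 15 mod 19 = 0
LHS = RHS

Yes, on the curve


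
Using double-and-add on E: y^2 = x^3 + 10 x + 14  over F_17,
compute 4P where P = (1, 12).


k = 4 = 100_2 (binary, LSB first: 001)
Double-and-add from P = (1, 12):
  bit 0 = 0: acc unchanged = O
  bit 1 = 0: acc unchanged = O
  bit 2 = 1: acc = O + (5, 6) = (5, 6)

4P = (5, 6)


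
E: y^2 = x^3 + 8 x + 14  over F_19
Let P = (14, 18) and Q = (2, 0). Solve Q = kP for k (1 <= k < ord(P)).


Enumerate multiples of P until we hit Q = (2, 0):
  1P = (14, 18)
  2P = (8, 18)
  3P = (16, 1)
  4P = (9, 6)
  5P = (1, 17)
  6P = (13, 4)
  7P = (17, 16)
  8P = (18, 10)
  9P = (10, 12)
  10P = (2, 0)
Match found at i = 10.

k = 10


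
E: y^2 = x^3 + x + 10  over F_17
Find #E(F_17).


For each x in F_17, count y with y^2 = x^3 + 1 x + 10 mod 17:
  x = 5: RHS = 4, y in [2, 15]  -> 2 point(s)
  x = 9: RHS = 0, y in [0]  -> 1 point(s)
  x = 10: RHS = 0, y in [0]  -> 1 point(s)
  x = 11: RHS = 9, y in [3, 14]  -> 2 point(s)
  x = 12: RHS = 16, y in [4, 13]  -> 2 point(s)
  x = 15: RHS = 0, y in [0]  -> 1 point(s)
  x = 16: RHS = 8, y in [5, 12]  -> 2 point(s)
Affine points: 11. Add the point at infinity: total = 12.

#E(F_17) = 12


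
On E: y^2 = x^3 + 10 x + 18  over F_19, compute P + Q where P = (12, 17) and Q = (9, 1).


P != Q, so use the chord formula.
s = (y2 - y1) / (x2 - x1) = (3) / (16) mod 19 = 18
x3 = s^2 - x1 - x2 mod 19 = 18^2 - 12 - 9 = 18
y3 = s (x1 - x3) - y1 mod 19 = 18 * (12 - 18) - 17 = 8

P + Q = (18, 8)


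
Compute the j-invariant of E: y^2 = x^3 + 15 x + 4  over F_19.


Delta = -16(4 a^3 + 27 b^2) mod 19 = 15
-1728 * (4 a)^3 = -1728 * (4*15)^3 mod 19 = 8
j = 8 * 15^(-1) mod 19 = 17

j = 17 (mod 19)


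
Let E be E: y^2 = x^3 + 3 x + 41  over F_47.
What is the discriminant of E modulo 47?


4 a^3 + 27 b^2 = 4*3^3 + 27*41^2 = 108 + 45387 = 45495
Delta = -16 * (45495) = -727920
Delta mod 47 = 16

Delta = 16 (mod 47)


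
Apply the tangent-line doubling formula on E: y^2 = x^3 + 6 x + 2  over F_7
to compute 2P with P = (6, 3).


Doubling: s = (3 x1^2 + a) / (2 y1)
s = (3*6^2 + 6) / (2*3) mod 7 = 5
x3 = s^2 - 2 x1 mod 7 = 5^2 - 2*6 = 6
y3 = s (x1 - x3) - y1 mod 7 = 5 * (6 - 6) - 3 = 4

2P = (6, 4)


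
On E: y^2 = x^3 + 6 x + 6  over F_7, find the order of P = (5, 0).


Compute successive multiples of P until we hit O:
  1P = (5, 0)
  2P = O

ord(P) = 2


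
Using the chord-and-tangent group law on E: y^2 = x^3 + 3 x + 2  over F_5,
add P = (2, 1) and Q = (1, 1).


P != Q, so use the chord formula.
s = (y2 - y1) / (x2 - x1) = (0) / (4) mod 5 = 0
x3 = s^2 - x1 - x2 mod 5 = 0^2 - 2 - 1 = 2
y3 = s (x1 - x3) - y1 mod 5 = 0 * (2 - 2) - 1 = 4

P + Q = (2, 4)


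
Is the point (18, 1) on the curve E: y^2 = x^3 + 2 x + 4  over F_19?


Check whether y^2 = x^3 + 2 x + 4 (mod 19) for (x, y) = (18, 1).
LHS: y^2 = 1^2 mod 19 = 1
RHS: x^3 + 2 x + 4 = 18^3 + 2*18 + 4 mod 19 = 1
LHS = RHS

Yes, on the curve


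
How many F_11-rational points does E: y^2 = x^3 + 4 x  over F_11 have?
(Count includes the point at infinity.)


For each x in F_11, count y with y^2 = x^3 + 4 x + 0 mod 11:
  x = 0: RHS = 0, y in [0]  -> 1 point(s)
  x = 1: RHS = 5, y in [4, 7]  -> 2 point(s)
  x = 2: RHS = 5, y in [4, 7]  -> 2 point(s)
  x = 4: RHS = 3, y in [5, 6]  -> 2 point(s)
  x = 6: RHS = 9, y in [3, 8]  -> 2 point(s)
  x = 8: RHS = 5, y in [4, 7]  -> 2 point(s)
Affine points: 11. Add the point at infinity: total = 12.

#E(F_11) = 12


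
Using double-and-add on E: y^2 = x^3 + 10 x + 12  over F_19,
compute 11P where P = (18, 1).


k = 11 = 1011_2 (binary, LSB first: 1101)
Double-and-add from P = (18, 1):
  bit 0 = 1: acc = O + (18, 1) = (18, 1)
  bit 1 = 1: acc = (18, 1) + (11, 16) = (7, 8)
  bit 2 = 0: acc unchanged = (7, 8)
  bit 3 = 1: acc = (7, 8) + (5, 4) = (11, 3)

11P = (11, 3)


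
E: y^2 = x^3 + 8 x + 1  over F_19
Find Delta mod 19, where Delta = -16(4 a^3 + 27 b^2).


4 a^3 + 27 b^2 = 4*8^3 + 27*1^2 = 2048 + 27 = 2075
Delta = -16 * (2075) = -33200
Delta mod 19 = 12

Delta = 12 (mod 19)


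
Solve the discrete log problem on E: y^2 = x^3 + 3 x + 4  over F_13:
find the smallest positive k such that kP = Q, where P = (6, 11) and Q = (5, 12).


Enumerate multiples of P until we hit Q = (5, 12):
  1P = (6, 11)
  2P = (0, 11)
  3P = (7, 2)
  4P = (3, 1)
  5P = (5, 1)
  6P = (11, 4)
  7P = (12, 0)
  8P = (11, 9)
  9P = (5, 12)
Match found at i = 9.

k = 9


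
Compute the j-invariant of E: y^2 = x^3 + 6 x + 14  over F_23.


Delta = -16(4 a^3 + 27 b^2) mod 23 = 13
-1728 * (4 a)^3 = -1728 * (4*6)^3 mod 23 = 20
j = 20 * 13^(-1) mod 23 = 21

j = 21 (mod 23)


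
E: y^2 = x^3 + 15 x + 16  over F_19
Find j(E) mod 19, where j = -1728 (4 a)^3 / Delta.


Delta = -16(4 a^3 + 27 b^2) mod 19 = 18
-1728 * (4 a)^3 = -1728 * (4*15)^3 mod 19 = 8
j = 8 * 18^(-1) mod 19 = 11

j = 11 (mod 19)


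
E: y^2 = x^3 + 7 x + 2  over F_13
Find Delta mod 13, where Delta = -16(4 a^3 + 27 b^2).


4 a^3 + 27 b^2 = 4*7^3 + 27*2^2 = 1372 + 108 = 1480
Delta = -16 * (1480) = -23680
Delta mod 13 = 6

Delta = 6 (mod 13)


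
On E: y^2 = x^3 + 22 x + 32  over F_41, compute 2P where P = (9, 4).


Doubling: s = (3 x1^2 + a) / (2 y1)
s = (3*9^2 + 22) / (2*4) mod 41 = 28
x3 = s^2 - 2 x1 mod 41 = 28^2 - 2*9 = 28
y3 = s (x1 - x3) - y1 mod 41 = 28 * (9 - 28) - 4 = 38

2P = (28, 38)


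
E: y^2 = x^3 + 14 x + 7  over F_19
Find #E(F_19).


For each x in F_19, count y with y^2 = x^3 + 14 x + 7 mod 19:
  x = 0: RHS = 7, y in [8, 11]  -> 2 point(s)
  x = 2: RHS = 5, y in [9, 10]  -> 2 point(s)
  x = 3: RHS = 0, y in [0]  -> 1 point(s)
  x = 7: RHS = 11, y in [7, 12]  -> 2 point(s)
  x = 8: RHS = 4, y in [2, 17]  -> 2 point(s)
  x = 9: RHS = 7, y in [8, 11]  -> 2 point(s)
  x = 10: RHS = 7, y in [8, 11]  -> 2 point(s)
  x = 13: RHS = 11, y in [7, 12]  -> 2 point(s)
  x = 15: RHS = 1, y in [1, 18]  -> 2 point(s)
  x = 17: RHS = 9, y in [3, 16]  -> 2 point(s)
  x = 18: RHS = 11, y in [7, 12]  -> 2 point(s)
Affine points: 21. Add the point at infinity: total = 22.

#E(F_19) = 22


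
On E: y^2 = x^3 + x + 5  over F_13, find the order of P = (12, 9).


Compute successive multiples of P until we hit O:
  1P = (12, 9)
  2P = (12, 4)
  3P = O

ord(P) = 3


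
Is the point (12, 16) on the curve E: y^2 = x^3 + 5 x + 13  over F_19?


Check whether y^2 = x^3 + 5 x + 13 (mod 19) for (x, y) = (12, 16).
LHS: y^2 = 16^2 mod 19 = 9
RHS: x^3 + 5 x + 13 = 12^3 + 5*12 + 13 mod 19 = 15
LHS != RHS

No, not on the curve


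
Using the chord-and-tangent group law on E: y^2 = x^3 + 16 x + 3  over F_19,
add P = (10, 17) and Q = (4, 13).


P != Q, so use the chord formula.
s = (y2 - y1) / (x2 - x1) = (15) / (13) mod 19 = 7
x3 = s^2 - x1 - x2 mod 19 = 7^2 - 10 - 4 = 16
y3 = s (x1 - x3) - y1 mod 19 = 7 * (10 - 16) - 17 = 17

P + Q = (16, 17)


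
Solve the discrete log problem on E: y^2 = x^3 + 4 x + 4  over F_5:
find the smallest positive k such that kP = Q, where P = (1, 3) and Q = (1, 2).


Enumerate multiples of P until we hit Q = (1, 2):
  1P = (1, 3)
  2P = (2, 0)
  3P = (1, 2)
Match found at i = 3.

k = 3


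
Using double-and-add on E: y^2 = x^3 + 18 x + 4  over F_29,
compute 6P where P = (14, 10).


k = 6 = 110_2 (binary, LSB first: 011)
Double-and-add from P = (14, 10):
  bit 0 = 0: acc unchanged = O
  bit 1 = 1: acc = O + (14, 19) = (14, 19)
  bit 2 = 1: acc = (14, 19) + (14, 10) = O

6P = O


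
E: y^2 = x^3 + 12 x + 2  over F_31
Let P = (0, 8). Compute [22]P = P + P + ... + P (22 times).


k = 22 = 10110_2 (binary, LSB first: 01101)
Double-and-add from P = (0, 8):
  bit 0 = 0: acc unchanged = O
  bit 1 = 1: acc = O + (18, 25) = (18, 25)
  bit 2 = 1: acc = (18, 25) + (23, 13) = (28, 30)
  bit 3 = 0: acc unchanged = (28, 30)
  bit 4 = 1: acc = (28, 30) + (11, 16) = (24, 28)

22P = (24, 28)


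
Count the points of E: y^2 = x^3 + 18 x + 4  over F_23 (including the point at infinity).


For each x in F_23, count y with y^2 = x^3 + 18 x + 4 mod 23:
  x = 0: RHS = 4, y in [2, 21]  -> 2 point(s)
  x = 1: RHS = 0, y in [0]  -> 1 point(s)
  x = 2: RHS = 2, y in [5, 18]  -> 2 point(s)
  x = 3: RHS = 16, y in [4, 19]  -> 2 point(s)
  x = 4: RHS = 2, y in [5, 18]  -> 2 point(s)
  x = 5: RHS = 12, y in [9, 14]  -> 2 point(s)
  x = 6: RHS = 6, y in [11, 12]  -> 2 point(s)
  x = 7: RHS = 13, y in [6, 17]  -> 2 point(s)
  x = 8: RHS = 16, y in [4, 19]  -> 2 point(s)
  x = 12: RHS = 16, y in [4, 19]  -> 2 point(s)
  x = 16: RHS = 18, y in [8, 15]  -> 2 point(s)
  x = 17: RHS = 2, y in [5, 18]  -> 2 point(s)
  x = 19: RHS = 6, y in [11, 12]  -> 2 point(s)
  x = 21: RHS = 6, y in [11, 12]  -> 2 point(s)
  x = 22: RHS = 8, y in [10, 13]  -> 2 point(s)
Affine points: 29. Add the point at infinity: total = 30.

#E(F_23) = 30


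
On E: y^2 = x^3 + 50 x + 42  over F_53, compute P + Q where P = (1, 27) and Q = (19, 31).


P != Q, so use the chord formula.
s = (y2 - y1) / (x2 - x1) = (4) / (18) mod 53 = 12
x3 = s^2 - x1 - x2 mod 53 = 12^2 - 1 - 19 = 18
y3 = s (x1 - x3) - y1 mod 53 = 12 * (1 - 18) - 27 = 34

P + Q = (18, 34)


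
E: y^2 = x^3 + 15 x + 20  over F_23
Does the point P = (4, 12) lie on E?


Check whether y^2 = x^3 + 15 x + 20 (mod 23) for (x, y) = (4, 12).
LHS: y^2 = 12^2 mod 23 = 6
RHS: x^3 + 15 x + 20 = 4^3 + 15*4 + 20 mod 23 = 6
LHS = RHS

Yes, on the curve


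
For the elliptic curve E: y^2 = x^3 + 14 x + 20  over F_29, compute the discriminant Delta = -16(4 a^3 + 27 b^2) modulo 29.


4 a^3 + 27 b^2 = 4*14^3 + 27*20^2 = 10976 + 10800 = 21776
Delta = -16 * (21776) = -348416
Delta mod 29 = 19

Delta = 19 (mod 29)


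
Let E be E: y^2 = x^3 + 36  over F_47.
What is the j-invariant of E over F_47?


Delta = -16(4 a^3 + 27 b^2) mod 47 = 39
-1728 * (4 a)^3 = -1728 * (4*0)^3 mod 47 = 0
j = 0 * 39^(-1) mod 47 = 0

j = 0 (mod 47)


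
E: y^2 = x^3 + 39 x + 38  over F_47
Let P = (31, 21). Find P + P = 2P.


Doubling: s = (3 x1^2 + a) / (2 y1)
s = (3*31^2 + 39) / (2*21) mod 47 = 36
x3 = s^2 - 2 x1 mod 47 = 36^2 - 2*31 = 12
y3 = s (x1 - x3) - y1 mod 47 = 36 * (31 - 12) - 21 = 5

2P = (12, 5)


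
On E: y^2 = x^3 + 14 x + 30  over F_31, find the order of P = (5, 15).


Compute successive multiples of P until we hit O:
  1P = (5, 15)
  2P = (6, 12)
  3P = (29, 26)
  4P = (2, 29)
  5P = (1, 18)
  6P = (12, 29)
  7P = (18, 21)
  8P = (15, 9)
  ... (continuing to 29P)
  29P = O

ord(P) = 29


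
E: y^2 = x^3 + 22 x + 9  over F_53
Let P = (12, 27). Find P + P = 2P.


Doubling: s = (3 x1^2 + a) / (2 y1)
s = (3*12^2 + 22) / (2*27) mod 53 = 30
x3 = s^2 - 2 x1 mod 53 = 30^2 - 2*12 = 28
y3 = s (x1 - x3) - y1 mod 53 = 30 * (12 - 28) - 27 = 23

2P = (28, 23)


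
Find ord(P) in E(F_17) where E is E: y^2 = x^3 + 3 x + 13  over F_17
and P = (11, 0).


Compute successive multiples of P until we hit O:
  1P = (11, 0)
  2P = O

ord(P) = 2


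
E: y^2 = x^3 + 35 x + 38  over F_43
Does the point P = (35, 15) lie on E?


Check whether y^2 = x^3 + 35 x + 38 (mod 43) for (x, y) = (35, 15).
LHS: y^2 = 15^2 mod 43 = 10
RHS: x^3 + 35 x + 38 = 35^3 + 35*35 + 38 mod 43 = 20
LHS != RHS

No, not on the curve


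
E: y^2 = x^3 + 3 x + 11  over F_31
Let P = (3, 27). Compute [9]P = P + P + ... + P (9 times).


k = 9 = 1001_2 (binary, LSB first: 1001)
Double-and-add from P = (3, 27):
  bit 0 = 1: acc = O + (3, 27) = (3, 27)
  bit 1 = 0: acc unchanged = (3, 27)
  bit 2 = 0: acc unchanged = (3, 27)
  bit 3 = 1: acc = (3, 27) + (29, 20) = (27, 20)

9P = (27, 20)


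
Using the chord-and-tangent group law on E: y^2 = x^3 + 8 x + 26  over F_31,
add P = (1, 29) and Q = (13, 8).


P != Q, so use the chord formula.
s = (y2 - y1) / (x2 - x1) = (10) / (12) mod 31 = 6
x3 = s^2 - x1 - x2 mod 31 = 6^2 - 1 - 13 = 22
y3 = s (x1 - x3) - y1 mod 31 = 6 * (1 - 22) - 29 = 0

P + Q = (22, 0)


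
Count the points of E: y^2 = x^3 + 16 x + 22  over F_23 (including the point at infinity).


For each x in F_23, count y with y^2 = x^3 + 16 x + 22 mod 23:
  x = 1: RHS = 16, y in [4, 19]  -> 2 point(s)
  x = 2: RHS = 16, y in [4, 19]  -> 2 point(s)
  x = 4: RHS = 12, y in [9, 14]  -> 2 point(s)
  x = 6: RHS = 12, y in [9, 14]  -> 2 point(s)
  x = 8: RHS = 18, y in [8, 15]  -> 2 point(s)
  x = 10: RHS = 9, y in [3, 20]  -> 2 point(s)
  x = 13: RHS = 12, y in [9, 14]  -> 2 point(s)
  x = 14: RHS = 0, y in [0]  -> 1 point(s)
  x = 15: RHS = 3, y in [7, 16]  -> 2 point(s)
  x = 16: RHS = 4, y in [2, 21]  -> 2 point(s)
  x = 17: RHS = 9, y in [3, 20]  -> 2 point(s)
  x = 18: RHS = 1, y in [1, 22]  -> 2 point(s)
  x = 19: RHS = 9, y in [3, 20]  -> 2 point(s)
  x = 20: RHS = 16, y in [4, 19]  -> 2 point(s)
Affine points: 27. Add the point at infinity: total = 28.

#E(F_23) = 28


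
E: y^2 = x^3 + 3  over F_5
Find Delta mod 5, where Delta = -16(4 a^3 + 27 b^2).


4 a^3 + 27 b^2 = 4*0^3 + 27*3^2 = 0 + 243 = 243
Delta = -16 * (243) = -3888
Delta mod 5 = 2

Delta = 2 (mod 5)


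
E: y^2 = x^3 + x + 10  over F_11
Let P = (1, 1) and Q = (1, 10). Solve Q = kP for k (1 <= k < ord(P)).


Enumerate multiples of P until we hit Q = (1, 10):
  1P = (1, 1)
  2P = (2, 8)
  3P = (2, 3)
  4P = (1, 10)
Match found at i = 4.

k = 4


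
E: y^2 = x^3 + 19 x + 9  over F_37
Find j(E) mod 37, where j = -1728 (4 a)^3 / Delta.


Delta = -16(4 a^3 + 27 b^2) mod 37 = 2
-1728 * (4 a)^3 = -1728 * (4*19)^3 mod 37 = 14
j = 14 * 2^(-1) mod 37 = 7

j = 7 (mod 37)


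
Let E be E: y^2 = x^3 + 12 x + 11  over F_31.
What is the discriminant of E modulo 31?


4 a^3 + 27 b^2 = 4*12^3 + 27*11^2 = 6912 + 3267 = 10179
Delta = -16 * (10179) = -162864
Delta mod 31 = 10

Delta = 10 (mod 31)


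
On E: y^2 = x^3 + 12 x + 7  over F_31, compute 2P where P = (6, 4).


Doubling: s = (3 x1^2 + a) / (2 y1)
s = (3*6^2 + 12) / (2*4) mod 31 = 15
x3 = s^2 - 2 x1 mod 31 = 15^2 - 2*6 = 27
y3 = s (x1 - x3) - y1 mod 31 = 15 * (6 - 27) - 4 = 22

2P = (27, 22)


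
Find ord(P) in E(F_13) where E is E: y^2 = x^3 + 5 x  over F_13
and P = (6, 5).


Compute successive multiples of P until we hit O:
  1P = (6, 5)
  2P = (10, 7)
  3P = (7, 1)
  4P = (3, 9)
  5P = (0, 0)
  6P = (3, 4)
  7P = (7, 12)
  8P = (10, 6)
  ... (continuing to 10P)
  10P = O

ord(P) = 10


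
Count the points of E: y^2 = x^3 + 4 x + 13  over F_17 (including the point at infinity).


For each x in F_17, count y with y^2 = x^3 + 4 x + 13 mod 17:
  x = 0: RHS = 13, y in [8, 9]  -> 2 point(s)
  x = 1: RHS = 1, y in [1, 16]  -> 2 point(s)
  x = 3: RHS = 1, y in [1, 16]  -> 2 point(s)
  x = 4: RHS = 8, y in [5, 12]  -> 2 point(s)
  x = 6: RHS = 15, y in [7, 10]  -> 2 point(s)
  x = 8: RHS = 13, y in [8, 9]  -> 2 point(s)
  x = 9: RHS = 13, y in [8, 9]  -> 2 point(s)
  x = 10: RHS = 16, y in [4, 13]  -> 2 point(s)
  x = 12: RHS = 4, y in [2, 15]  -> 2 point(s)
  x = 13: RHS = 1, y in [1, 16]  -> 2 point(s)
  x = 14: RHS = 8, y in [5, 12]  -> 2 point(s)
  x = 16: RHS = 8, y in [5, 12]  -> 2 point(s)
Affine points: 24. Add the point at infinity: total = 25.

#E(F_17) = 25


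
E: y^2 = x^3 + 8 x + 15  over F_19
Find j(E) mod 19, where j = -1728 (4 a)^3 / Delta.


Delta = -16(4 a^3 + 27 b^2) mod 19 = 11
-1728 * (4 a)^3 = -1728 * (4*8)^3 mod 19 = 12
j = 12 * 11^(-1) mod 19 = 8

j = 8 (mod 19)


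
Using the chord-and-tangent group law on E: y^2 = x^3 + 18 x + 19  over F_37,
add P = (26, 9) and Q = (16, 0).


P != Q, so use the chord formula.
s = (y2 - y1) / (x2 - x1) = (28) / (27) mod 37 = 12
x3 = s^2 - x1 - x2 mod 37 = 12^2 - 26 - 16 = 28
y3 = s (x1 - x3) - y1 mod 37 = 12 * (26 - 28) - 9 = 4

P + Q = (28, 4)


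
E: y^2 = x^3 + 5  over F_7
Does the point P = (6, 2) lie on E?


Check whether y^2 = x^3 + 0 x + 5 (mod 7) for (x, y) = (6, 2).
LHS: y^2 = 2^2 mod 7 = 4
RHS: x^3 + 0 x + 5 = 6^3 + 0*6 + 5 mod 7 = 4
LHS = RHS

Yes, on the curve


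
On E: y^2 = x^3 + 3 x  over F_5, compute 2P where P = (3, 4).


k = 2 = 10_2 (binary, LSB first: 01)
Double-and-add from P = (3, 4):
  bit 0 = 0: acc unchanged = O
  bit 1 = 1: acc = O + (4, 1) = (4, 1)

2P = (4, 1)


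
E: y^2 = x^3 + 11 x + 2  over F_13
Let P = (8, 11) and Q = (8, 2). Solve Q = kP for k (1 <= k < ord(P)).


Enumerate multiples of P until we hit Q = (8, 2):
  1P = (8, 11)
  2P = (1, 1)
  3P = (1, 12)
  4P = (8, 2)
Match found at i = 4.

k = 4


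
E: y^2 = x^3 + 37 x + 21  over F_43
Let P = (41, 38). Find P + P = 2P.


Doubling: s = (3 x1^2 + a) / (2 y1)
s = (3*41^2 + 37) / (2*38) mod 43 = 8
x3 = s^2 - 2 x1 mod 43 = 8^2 - 2*41 = 25
y3 = s (x1 - x3) - y1 mod 43 = 8 * (41 - 25) - 38 = 4

2P = (25, 4)


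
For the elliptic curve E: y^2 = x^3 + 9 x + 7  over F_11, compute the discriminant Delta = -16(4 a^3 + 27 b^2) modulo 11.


4 a^3 + 27 b^2 = 4*9^3 + 27*7^2 = 2916 + 1323 = 4239
Delta = -16 * (4239) = -67824
Delta mod 11 = 2

Delta = 2 (mod 11)


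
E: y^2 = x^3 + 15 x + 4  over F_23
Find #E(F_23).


For each x in F_23, count y with y^2 = x^3 + 15 x + 4 mod 23:
  x = 0: RHS = 4, y in [2, 21]  -> 2 point(s)
  x = 4: RHS = 13, y in [6, 17]  -> 2 point(s)
  x = 10: RHS = 4, y in [2, 21]  -> 2 point(s)
  x = 12: RHS = 3, y in [7, 16]  -> 2 point(s)
  x = 13: RHS = 4, y in [2, 21]  -> 2 point(s)
  x = 15: RHS = 16, y in [4, 19]  -> 2 point(s)
  x = 16: RHS = 16, y in [4, 19]  -> 2 point(s)
  x = 19: RHS = 18, y in [8, 15]  -> 2 point(s)
  x = 20: RHS = 1, y in [1, 22]  -> 2 point(s)
  x = 21: RHS = 12, y in [9, 14]  -> 2 point(s)
Affine points: 20. Add the point at infinity: total = 21.

#E(F_23) = 21


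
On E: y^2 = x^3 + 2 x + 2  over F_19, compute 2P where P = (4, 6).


k = 2 = 10_2 (binary, LSB first: 01)
Double-and-add from P = (4, 6):
  bit 0 = 0: acc unchanged = O
  bit 1 = 1: acc = O + (12, 5) = (12, 5)

2P = (12, 5)


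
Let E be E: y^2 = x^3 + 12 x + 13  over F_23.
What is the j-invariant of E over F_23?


Delta = -16(4 a^3 + 27 b^2) mod 23 = 9
-1728 * (4 a)^3 = -1728 * (4*12)^3 mod 23 = 22
j = 22 * 9^(-1) mod 23 = 5

j = 5 (mod 23)


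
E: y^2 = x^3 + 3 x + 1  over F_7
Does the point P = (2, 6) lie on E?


Check whether y^2 = x^3 + 3 x + 1 (mod 7) for (x, y) = (2, 6).
LHS: y^2 = 6^2 mod 7 = 1
RHS: x^3 + 3 x + 1 = 2^3 + 3*2 + 1 mod 7 = 1
LHS = RHS

Yes, on the curve


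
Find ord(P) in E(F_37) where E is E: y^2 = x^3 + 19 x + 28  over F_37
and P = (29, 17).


Compute successive multiples of P until we hit O:
  1P = (29, 17)
  2P = (13, 17)
  3P = (32, 20)
  4P = (14, 35)
  5P = (28, 4)
  6P = (1, 14)
  7P = (3, 36)
  8P = (30, 25)
  ... (continuing to 23P)
  23P = O

ord(P) = 23


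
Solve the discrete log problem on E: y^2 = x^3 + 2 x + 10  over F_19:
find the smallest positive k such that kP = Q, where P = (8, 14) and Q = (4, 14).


Enumerate multiples of P until we hit Q = (4, 14):
  1P = (8, 14)
  2P = (10, 2)
  3P = (18, 8)
  4P = (4, 14)
Match found at i = 4.

k = 4


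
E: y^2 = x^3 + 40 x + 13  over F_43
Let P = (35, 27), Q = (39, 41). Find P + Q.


P != Q, so use the chord formula.
s = (y2 - y1) / (x2 - x1) = (14) / (4) mod 43 = 25
x3 = s^2 - x1 - x2 mod 43 = 25^2 - 35 - 39 = 35
y3 = s (x1 - x3) - y1 mod 43 = 25 * (35 - 35) - 27 = 16

P + Q = (35, 16)


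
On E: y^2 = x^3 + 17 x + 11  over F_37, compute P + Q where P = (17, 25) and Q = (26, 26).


P != Q, so use the chord formula.
s = (y2 - y1) / (x2 - x1) = (1) / (9) mod 37 = 33
x3 = s^2 - x1 - x2 mod 37 = 33^2 - 17 - 26 = 10
y3 = s (x1 - x3) - y1 mod 37 = 33 * (17 - 10) - 25 = 21

P + Q = (10, 21)


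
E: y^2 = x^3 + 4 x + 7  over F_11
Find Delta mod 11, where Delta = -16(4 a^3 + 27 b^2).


4 a^3 + 27 b^2 = 4*4^3 + 27*7^2 = 256 + 1323 = 1579
Delta = -16 * (1579) = -25264
Delta mod 11 = 3

Delta = 3 (mod 11)


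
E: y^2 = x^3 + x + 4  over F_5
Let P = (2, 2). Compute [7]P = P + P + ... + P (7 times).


k = 7 = 111_2 (binary, LSB first: 111)
Double-and-add from P = (2, 2):
  bit 0 = 1: acc = O + (2, 2) = (2, 2)
  bit 1 = 1: acc = (2, 2) + (0, 2) = (3, 3)
  bit 2 = 1: acc = (3, 3) + (1, 4) = (0, 3)

7P = (0, 3)


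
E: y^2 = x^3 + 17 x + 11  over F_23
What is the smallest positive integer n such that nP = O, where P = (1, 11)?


Compute successive multiples of P until we hit O:
  1P = (1, 11)
  2P = (7, 17)
  3P = (16, 20)
  4P = (22, 4)
  5P = (18, 10)
  6P = (20, 5)
  7P = (10, 10)
  8P = (14, 16)
  ... (continuing to 17P)
  17P = O

ord(P) = 17


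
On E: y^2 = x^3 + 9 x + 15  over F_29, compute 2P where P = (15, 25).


Doubling: s = (3 x1^2 + a) / (2 y1)
s = (3*15^2 + 9) / (2*25) mod 29 = 16
x3 = s^2 - 2 x1 mod 29 = 16^2 - 2*15 = 23
y3 = s (x1 - x3) - y1 mod 29 = 16 * (15 - 23) - 25 = 21

2P = (23, 21)


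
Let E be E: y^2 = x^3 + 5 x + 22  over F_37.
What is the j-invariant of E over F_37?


Delta = -16(4 a^3 + 27 b^2) mod 37 = 28
-1728 * (4 a)^3 = -1728 * (4*5)^3 mod 37 = 14
j = 14 * 28^(-1) mod 37 = 19

j = 19 (mod 37)


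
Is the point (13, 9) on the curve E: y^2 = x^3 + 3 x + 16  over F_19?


Check whether y^2 = x^3 + 3 x + 16 (mod 19) for (x, y) = (13, 9).
LHS: y^2 = 9^2 mod 19 = 5
RHS: x^3 + 3 x + 16 = 13^3 + 3*13 + 16 mod 19 = 10
LHS != RHS

No, not on the curve


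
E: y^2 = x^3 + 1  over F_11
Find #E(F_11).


For each x in F_11, count y with y^2 = x^3 + 0 x + 1 mod 11:
  x = 0: RHS = 1, y in [1, 10]  -> 2 point(s)
  x = 2: RHS = 9, y in [3, 8]  -> 2 point(s)
  x = 5: RHS = 5, y in [4, 7]  -> 2 point(s)
  x = 7: RHS = 3, y in [5, 6]  -> 2 point(s)
  x = 9: RHS = 4, y in [2, 9]  -> 2 point(s)
  x = 10: RHS = 0, y in [0]  -> 1 point(s)
Affine points: 11. Add the point at infinity: total = 12.

#E(F_11) = 12


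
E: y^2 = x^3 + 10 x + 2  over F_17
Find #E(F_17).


For each x in F_17, count y with y^2 = x^3 + 10 x + 2 mod 17:
  x = 0: RHS = 2, y in [6, 11]  -> 2 point(s)
  x = 1: RHS = 13, y in [8, 9]  -> 2 point(s)
  x = 2: RHS = 13, y in [8, 9]  -> 2 point(s)
  x = 3: RHS = 8, y in [5, 12]  -> 2 point(s)
  x = 4: RHS = 4, y in [2, 15]  -> 2 point(s)
  x = 8: RHS = 16, y in [4, 13]  -> 2 point(s)
  x = 11: RHS = 15, y in [7, 10]  -> 2 point(s)
  x = 13: RHS = 0, y in [0]  -> 1 point(s)
  x = 14: RHS = 13, y in [8, 9]  -> 2 point(s)
  x = 15: RHS = 8, y in [5, 12]  -> 2 point(s)
  x = 16: RHS = 8, y in [5, 12]  -> 2 point(s)
Affine points: 21. Add the point at infinity: total = 22.

#E(F_17) = 22


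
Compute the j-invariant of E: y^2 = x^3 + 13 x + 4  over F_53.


Delta = -16(4 a^3 + 27 b^2) mod 53 = 32
-1728 * (4 a)^3 = -1728 * (4*13)^3 mod 53 = 32
j = 32 * 32^(-1) mod 53 = 1

j = 1 (mod 53)


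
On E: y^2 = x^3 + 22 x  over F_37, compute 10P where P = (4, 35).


k = 10 = 1010_2 (binary, LSB first: 0101)
Double-and-add from P = (4, 35):
  bit 0 = 0: acc unchanged = O
  bit 1 = 1: acc = O + (30, 13) = (30, 13)
  bit 2 = 0: acc unchanged = (30, 13)
  bit 3 = 1: acc = (30, 13) + (33, 12) = (7, 4)

10P = (7, 4)


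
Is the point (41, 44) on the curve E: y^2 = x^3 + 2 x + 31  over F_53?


Check whether y^2 = x^3 + 2 x + 31 (mod 53) for (x, y) = (41, 44).
LHS: y^2 = 44^2 mod 53 = 28
RHS: x^3 + 2 x + 31 = 41^3 + 2*41 + 31 mod 53 = 28
LHS = RHS

Yes, on the curve


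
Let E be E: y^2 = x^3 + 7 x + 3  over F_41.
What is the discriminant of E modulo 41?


4 a^3 + 27 b^2 = 4*7^3 + 27*3^2 = 1372 + 243 = 1615
Delta = -16 * (1615) = -25840
Delta mod 41 = 31

Delta = 31 (mod 41)


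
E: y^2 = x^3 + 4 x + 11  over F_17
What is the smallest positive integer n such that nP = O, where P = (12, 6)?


Compute successive multiples of P until we hit O:
  1P = (12, 6)
  2P = (6, 8)
  3P = (1, 13)
  4P = (3, 13)
  5P = (11, 14)
  6P = (7, 5)
  7P = (13, 4)
  8P = (13, 13)
  ... (continuing to 15P)
  15P = O

ord(P) = 15


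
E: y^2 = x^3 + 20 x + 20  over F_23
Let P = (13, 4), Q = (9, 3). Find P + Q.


P != Q, so use the chord formula.
s = (y2 - y1) / (x2 - x1) = (22) / (19) mod 23 = 6
x3 = s^2 - x1 - x2 mod 23 = 6^2 - 13 - 9 = 14
y3 = s (x1 - x3) - y1 mod 23 = 6 * (13 - 14) - 4 = 13

P + Q = (14, 13)


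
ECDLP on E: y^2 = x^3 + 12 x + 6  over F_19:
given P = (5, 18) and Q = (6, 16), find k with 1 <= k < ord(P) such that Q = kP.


Enumerate multiples of P until we hit Q = (6, 16):
  1P = (5, 18)
  2P = (6, 16)
Match found at i = 2.

k = 2


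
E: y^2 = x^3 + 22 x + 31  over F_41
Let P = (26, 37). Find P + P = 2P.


Doubling: s = (3 x1^2 + a) / (2 y1)
s = (3*26^2 + 22) / (2*37) mod 41 = 0
x3 = s^2 - 2 x1 mod 41 = 0^2 - 2*26 = 30
y3 = s (x1 - x3) - y1 mod 41 = 0 * (26 - 30) - 37 = 4

2P = (30, 4)


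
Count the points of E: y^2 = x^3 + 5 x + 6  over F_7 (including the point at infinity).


For each x in F_7, count y with y^2 = x^3 + 5 x + 6 mod 7:
  x = 5: RHS = 2, y in [3, 4]  -> 2 point(s)
  x = 6: RHS = 0, y in [0]  -> 1 point(s)
Affine points: 3. Add the point at infinity: total = 4.

#E(F_7) = 4


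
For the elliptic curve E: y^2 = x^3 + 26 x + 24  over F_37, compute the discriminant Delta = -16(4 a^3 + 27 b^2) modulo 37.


4 a^3 + 27 b^2 = 4*26^3 + 27*24^2 = 70304 + 15552 = 85856
Delta = -16 * (85856) = -1373696
Delta mod 37 = 3

Delta = 3 (mod 37)


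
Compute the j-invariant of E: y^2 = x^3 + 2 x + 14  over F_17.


Delta = -16(4 a^3 + 27 b^2) mod 17 = 3
-1728 * (4 a)^3 = -1728 * (4*2)^3 mod 17 = 12
j = 12 * 3^(-1) mod 17 = 4

j = 4 (mod 17)


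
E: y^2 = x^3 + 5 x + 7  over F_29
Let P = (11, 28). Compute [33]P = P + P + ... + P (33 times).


k = 33 = 100001_2 (binary, LSB first: 100001)
Double-and-add from P = (11, 28):
  bit 0 = 1: acc = O + (11, 28) = (11, 28)
  bit 1 = 0: acc unchanged = (11, 28)
  bit 2 = 0: acc unchanged = (11, 28)
  bit 3 = 0: acc unchanged = (11, 28)
  bit 4 = 0: acc unchanged = (11, 28)
  bit 5 = 1: acc = (11, 28) + (0, 6) = (22, 8)

33P = (22, 8)


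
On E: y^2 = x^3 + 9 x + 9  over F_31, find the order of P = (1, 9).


Compute successive multiples of P until we hit O:
  1P = (1, 9)
  2P = (26, 26)
  3P = (6, 0)
  4P = (26, 5)
  5P = (1, 22)
  6P = O

ord(P) = 6


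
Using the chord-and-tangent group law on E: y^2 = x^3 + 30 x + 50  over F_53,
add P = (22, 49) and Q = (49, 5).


P != Q, so use the chord formula.
s = (y2 - y1) / (x2 - x1) = (9) / (27) mod 53 = 18
x3 = s^2 - x1 - x2 mod 53 = 18^2 - 22 - 49 = 41
y3 = s (x1 - x3) - y1 mod 53 = 18 * (22 - 41) - 49 = 33

P + Q = (41, 33)


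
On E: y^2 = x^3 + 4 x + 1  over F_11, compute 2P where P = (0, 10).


Doubling: s = (3 x1^2 + a) / (2 y1)
s = (3*0^2 + 4) / (2*10) mod 11 = 9
x3 = s^2 - 2 x1 mod 11 = 9^2 - 2*0 = 4
y3 = s (x1 - x3) - y1 mod 11 = 9 * (0 - 4) - 10 = 9

2P = (4, 9)


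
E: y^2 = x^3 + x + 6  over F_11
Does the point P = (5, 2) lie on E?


Check whether y^2 = x^3 + 1 x + 6 (mod 11) for (x, y) = (5, 2).
LHS: y^2 = 2^2 mod 11 = 4
RHS: x^3 + 1 x + 6 = 5^3 + 1*5 + 6 mod 11 = 4
LHS = RHS

Yes, on the curve


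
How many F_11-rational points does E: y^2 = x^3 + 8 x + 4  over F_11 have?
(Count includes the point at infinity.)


For each x in F_11, count y with y^2 = x^3 + 8 x + 4 mod 11:
  x = 0: RHS = 4, y in [2, 9]  -> 2 point(s)
  x = 3: RHS = 0, y in [0]  -> 1 point(s)
  x = 4: RHS = 1, y in [1, 10]  -> 2 point(s)
  x = 5: RHS = 4, y in [2, 9]  -> 2 point(s)
  x = 6: RHS = 4, y in [2, 9]  -> 2 point(s)
Affine points: 9. Add the point at infinity: total = 10.

#E(F_11) = 10


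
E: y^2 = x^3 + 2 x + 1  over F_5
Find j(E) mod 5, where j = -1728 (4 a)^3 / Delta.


Delta = -16(4 a^3 + 27 b^2) mod 5 = 1
-1728 * (4 a)^3 = -1728 * (4*2)^3 mod 5 = 4
j = 4 * 1^(-1) mod 5 = 4

j = 4 (mod 5)


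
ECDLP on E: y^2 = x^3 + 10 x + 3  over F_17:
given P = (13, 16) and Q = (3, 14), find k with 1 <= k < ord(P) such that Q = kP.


Enumerate multiples of P until we hit Q = (3, 14):
  1P = (13, 16)
  2P = (16, 3)
  3P = (3, 3)
  4P = (10, 10)
  5P = (15, 14)
  6P = (7, 12)
  7P = (5, 12)
  8P = (12, 10)
  9P = (11, 13)
  10P = (8, 0)
  11P = (11, 4)
  12P = (12, 7)
  13P = (5, 5)
  14P = (7, 5)
  15P = (15, 3)
  16P = (10, 7)
  17P = (3, 14)
Match found at i = 17.

k = 17


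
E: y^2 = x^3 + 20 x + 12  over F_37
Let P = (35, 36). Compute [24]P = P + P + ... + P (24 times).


k = 24 = 11000_2 (binary, LSB first: 00011)
Double-and-add from P = (35, 36):
  bit 0 = 0: acc unchanged = O
  bit 1 = 0: acc unchanged = O
  bit 2 = 0: acc unchanged = O
  bit 3 = 1: acc = O + (13, 8) = (13, 8)
  bit 4 = 1: acc = (13, 8) + (21, 6) = (10, 19)

24P = (10, 19)


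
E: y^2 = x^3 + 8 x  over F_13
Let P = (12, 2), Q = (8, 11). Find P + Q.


P != Q, so use the chord formula.
s = (y2 - y1) / (x2 - x1) = (9) / (9) mod 13 = 1
x3 = s^2 - x1 - x2 mod 13 = 1^2 - 12 - 8 = 7
y3 = s (x1 - x3) - y1 mod 13 = 1 * (12 - 7) - 2 = 3

P + Q = (7, 3)


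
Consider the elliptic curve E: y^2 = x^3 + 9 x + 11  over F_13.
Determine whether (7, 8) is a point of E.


Check whether y^2 = x^3 + 9 x + 11 (mod 13) for (x, y) = (7, 8).
LHS: y^2 = 8^2 mod 13 = 12
RHS: x^3 + 9 x + 11 = 7^3 + 9*7 + 11 mod 13 = 1
LHS != RHS

No, not on the curve


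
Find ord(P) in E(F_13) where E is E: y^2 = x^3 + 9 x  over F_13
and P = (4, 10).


Compute successive multiples of P until we hit O:
  1P = (4, 10)
  2P = (1, 7)
  3P = (9, 11)
  4P = (12, 4)
  5P = (0, 0)
  6P = (12, 9)
  7P = (9, 2)
  8P = (1, 6)
  ... (continuing to 10P)
  10P = O

ord(P) = 10


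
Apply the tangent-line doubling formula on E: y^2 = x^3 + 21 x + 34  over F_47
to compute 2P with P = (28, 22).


Doubling: s = (3 x1^2 + a) / (2 y1)
s = (3*28^2 + 21) / (2*22) mod 47 = 8
x3 = s^2 - 2 x1 mod 47 = 8^2 - 2*28 = 8
y3 = s (x1 - x3) - y1 mod 47 = 8 * (28 - 8) - 22 = 44

2P = (8, 44)
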